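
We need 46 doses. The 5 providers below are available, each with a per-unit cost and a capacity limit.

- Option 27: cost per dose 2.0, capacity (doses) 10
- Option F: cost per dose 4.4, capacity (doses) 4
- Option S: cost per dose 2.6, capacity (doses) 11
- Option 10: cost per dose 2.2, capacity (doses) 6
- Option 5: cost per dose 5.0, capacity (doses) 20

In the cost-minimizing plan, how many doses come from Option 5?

Cheapest first:
Option 27 at 2.0: take all 10 doses ; 36 still needed.
Option 10 at 2.2: take all 6 doses ; 30 still needed.
Option S (2.6): use full 11 ; 19 doses to go.
Take 4 from Option F at 4.4 ; need 15 more.
Take 15 from Option 5 at 5.0 to finish.

15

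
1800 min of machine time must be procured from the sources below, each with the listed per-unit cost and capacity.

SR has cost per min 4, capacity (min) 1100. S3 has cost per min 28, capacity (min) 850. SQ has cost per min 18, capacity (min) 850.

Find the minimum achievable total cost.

Fill from the cheapest source first.
SR at 4: take all 1100 min ; 700 still needed.
SQ at 18: take 700 of its 850 ; requirement met.
S3: unused.
Cost = 1100×4 + 700×18 = 17000.

17000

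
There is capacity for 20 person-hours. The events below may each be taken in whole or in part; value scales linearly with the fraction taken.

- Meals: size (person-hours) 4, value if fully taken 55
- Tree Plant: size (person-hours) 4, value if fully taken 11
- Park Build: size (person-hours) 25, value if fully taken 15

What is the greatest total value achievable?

73.2

Rank by value-to-size ratio: Meals 55/4≈13.8, Tree Plant 11/4≈2.75, Park Build 15/25≈0.6.
Take all of Meals (4 person-hours, value 55) — 16 person-hours left.
All 4 person-hours of Tree Plant fit (value 11) — 12 remain.
Fill the last 12 person-hours with part of Park Build: 12/25 of it earns 7.2.
Total value = 73.2.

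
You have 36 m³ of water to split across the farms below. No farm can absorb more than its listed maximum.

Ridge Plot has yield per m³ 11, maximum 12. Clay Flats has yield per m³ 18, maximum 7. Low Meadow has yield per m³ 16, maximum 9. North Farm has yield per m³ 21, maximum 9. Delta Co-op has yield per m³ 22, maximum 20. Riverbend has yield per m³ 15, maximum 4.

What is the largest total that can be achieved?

755

Order the farms by yield per m³: Delta Co-op 22 > North Farm 21 > Clay Flats 18 > Low Meadow 16 > Riverbend 15 > Ridge Plot 11.
Delta Co-op takes 20 to reach its cap of 20 ; 16 left.
North Farm: +9 to 9 (cap) ; 7 left.
Clay Flats takes 7 to reach its cap of 7 ; 0 left.
Total = 18×7 + 21×9 + 22×20 = 755.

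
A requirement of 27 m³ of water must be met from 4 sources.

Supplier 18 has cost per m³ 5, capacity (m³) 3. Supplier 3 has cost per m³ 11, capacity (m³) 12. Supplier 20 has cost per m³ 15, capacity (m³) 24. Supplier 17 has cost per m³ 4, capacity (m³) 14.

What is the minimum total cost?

Use sources in increasing cost order.
Supplier 17 at 4: take all 14 m³ ; 13 still needed.
Supplier 18 (5): use full 3 ; 10 m³ to go.
Supplier 3 at 11: take 10 of its 12 ; requirement met.
Supplier 20: unused.
Cost = 14×4 + 3×5 + 10×11 = 181.

181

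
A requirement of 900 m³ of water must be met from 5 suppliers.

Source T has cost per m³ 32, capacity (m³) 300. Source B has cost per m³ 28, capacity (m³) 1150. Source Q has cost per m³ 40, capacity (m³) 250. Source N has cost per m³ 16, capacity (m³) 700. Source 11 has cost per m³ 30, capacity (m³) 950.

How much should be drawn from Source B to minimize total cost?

Use suppliers in increasing cost order.
Take 700 from Source N at 16 — need 200 more.
Source B at 28: take 200 of its 1150 — requirement met.
Source 11, Source T, Source Q: unused.

200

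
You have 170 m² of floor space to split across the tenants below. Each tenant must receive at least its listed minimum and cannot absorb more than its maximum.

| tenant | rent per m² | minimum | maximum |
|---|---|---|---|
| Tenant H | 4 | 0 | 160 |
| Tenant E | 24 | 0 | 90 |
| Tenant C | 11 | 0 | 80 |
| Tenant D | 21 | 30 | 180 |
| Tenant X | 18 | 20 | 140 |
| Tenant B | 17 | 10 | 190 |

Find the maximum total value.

Meeting every minimum uses 0+0+0+30+20+10 = 60 m², leaving 110.
Order the tenants by rent per m²: Tenant E 24 > Tenant D 21 > Tenant X 18 > Tenant B 17 > Tenant C 11 > Tenant H 4.
Give Tenant E 90 more to hit its cap of 90 — 20 left.
Tenant D: +20 (room for 150) → 50. Pool exhausted.
Total = 24×90 + 21×50 + 18×20 + 17×10 = 3740.

3740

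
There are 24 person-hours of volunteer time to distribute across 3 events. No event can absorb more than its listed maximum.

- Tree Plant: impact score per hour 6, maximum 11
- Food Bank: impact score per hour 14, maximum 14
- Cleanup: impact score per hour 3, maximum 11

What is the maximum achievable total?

Highest impact score per hour first: Food Bank 14 > Tree Plant 6 > Cleanup 3.
Give Food Bank 14 to hit its cap of 14 — 10 left.
Tree Plant: +10 (room for 11) → 10. Pool exhausted.
Total = 6×10 + 14×14 = 256.

256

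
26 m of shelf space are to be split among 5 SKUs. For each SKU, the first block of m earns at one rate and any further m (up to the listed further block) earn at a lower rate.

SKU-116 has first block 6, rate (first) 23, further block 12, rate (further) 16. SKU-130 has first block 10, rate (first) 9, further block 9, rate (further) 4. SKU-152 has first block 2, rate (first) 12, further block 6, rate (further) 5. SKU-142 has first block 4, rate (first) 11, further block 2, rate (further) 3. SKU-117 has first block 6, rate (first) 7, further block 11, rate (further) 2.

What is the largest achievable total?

416

Treat each block as its own option and order by rate: SKU-116/first 23 > SKU-116/second 16 > SKU-152/first 12 > SKU-142/first 11 > SKU-130/first 9 > SKU-117/first 7 > SKU-152/second 5 > SKU-130/second 4 > SKU-142/second 3 > SKU-117/second 2.
Fill SKU-116 first block (6 at 23) — 20 left.
SKU-116 second at 16: fill all 12 — 8 left.
SKU-152/first (12): +2 — 6 left.
SKU-142/first (11): +4 — 2 left.
SKU-130/first: +2 of 10 at 9; pool empty.
Total = 23×6 + 16×12 + 12×2 + 11×4 + 9×2 = 416.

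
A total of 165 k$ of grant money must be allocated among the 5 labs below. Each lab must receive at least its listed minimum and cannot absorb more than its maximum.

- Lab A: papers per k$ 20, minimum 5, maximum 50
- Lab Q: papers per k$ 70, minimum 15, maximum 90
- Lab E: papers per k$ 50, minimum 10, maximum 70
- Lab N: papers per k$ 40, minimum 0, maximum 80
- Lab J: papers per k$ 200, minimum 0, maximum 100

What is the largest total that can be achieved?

24100

Meeting every minimum uses 5+15+10+0+0 = 30 k$, leaving 135.
Highest papers per k$ first: Lab J 200 > Lab Q 70 > Lab E 50 > Lab N 40 > Lab A 20.
Lab J takes 100 more to reach its cap of 100 — 35 left.
Lab Q has room for 75 more but only 35 remain, so it gets 50.
Total = 20×5 + 70×50 + 50×10 + 200×100 = 24100.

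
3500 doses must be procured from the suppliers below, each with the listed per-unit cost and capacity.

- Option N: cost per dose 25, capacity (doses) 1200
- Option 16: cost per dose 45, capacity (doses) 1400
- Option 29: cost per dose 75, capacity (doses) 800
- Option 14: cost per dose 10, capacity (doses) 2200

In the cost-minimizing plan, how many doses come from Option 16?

100

Use suppliers in increasing cost order.
Option 14 (10): use full 2200 — 1300 doses to go.
Option N at 25: take all 1200 doses — 100 still needed.
Take 100 from Option 16 at 45 to finish.
Option 29: unused.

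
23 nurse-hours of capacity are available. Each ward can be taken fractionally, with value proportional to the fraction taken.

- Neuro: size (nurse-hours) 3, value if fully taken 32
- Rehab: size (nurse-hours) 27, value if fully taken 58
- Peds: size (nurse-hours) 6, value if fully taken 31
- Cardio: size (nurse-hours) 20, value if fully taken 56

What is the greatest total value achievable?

102.2

Best value per unit of size first: Neuro 32/3≈10.7, Peds 31/6≈5.17, Cardio 56/20≈2.8, Rehab 58/27≈2.15.
Take all of Neuro (3 nurse-hours, value 32) ; 20 nurse-hours left.
All 6 nurse-hours of Peds fit (value 31) ; 14 remain.
14 nurse-hours left: a 14/20 share of Cardio gives 56×14/20 = 39.2.
Total value = 102.2.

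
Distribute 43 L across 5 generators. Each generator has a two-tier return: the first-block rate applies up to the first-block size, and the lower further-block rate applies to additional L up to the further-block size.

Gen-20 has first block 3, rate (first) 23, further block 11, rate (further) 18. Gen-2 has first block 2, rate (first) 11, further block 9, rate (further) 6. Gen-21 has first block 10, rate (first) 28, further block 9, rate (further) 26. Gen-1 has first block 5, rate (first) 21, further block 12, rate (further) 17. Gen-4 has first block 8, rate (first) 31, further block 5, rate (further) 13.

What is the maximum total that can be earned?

Order all 10 blocks by rate: Gen-4/T1 31 > Gen-21/T1 28 > Gen-21/T2 26 > Gen-20/T1 23 > Gen-1/T1 21 > Gen-20/T2 18 > Gen-1/T2 17 > Gen-4/T2 13 > Gen-2/T1 11 > Gen-2/T2 6.
Gen-4 T1 at 31: fill all 8 — 35 left.
Gen-21/T1 (28): +10 — 25 left.
Gen-21/T2 (26): +9 — 16 left.
Fill Gen-20 T1 block (3 at 23) — 13 left.
Fill Gen-1 T1 block (5 at 21) — 8 left.
8 remain; put them into Gen-20 T2 at 18.
Total = 31×8 + 28×10 + 26×9 + 23×3 + 21×5 + 18×8 = 1080.

1080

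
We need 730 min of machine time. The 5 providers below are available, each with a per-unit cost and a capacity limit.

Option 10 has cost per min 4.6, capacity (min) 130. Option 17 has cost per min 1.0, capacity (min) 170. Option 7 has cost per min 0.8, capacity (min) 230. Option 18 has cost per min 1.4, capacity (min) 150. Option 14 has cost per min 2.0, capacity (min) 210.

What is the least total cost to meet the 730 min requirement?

924

Fill from the cheapest provider first.
Option 7 at 0.8: take all 230 min → 500 still needed.
Option 17 (1.0): use full 170 → 330 min to go.
Take 150 from Option 18 at 1.4 → need 180 more.
Take 180 from Option 14 at 2.0 to finish.
Option 10: unused.
Cost = 230×0.8 + 170×1.0 + 150×1.4 + 180×2.0 = 924.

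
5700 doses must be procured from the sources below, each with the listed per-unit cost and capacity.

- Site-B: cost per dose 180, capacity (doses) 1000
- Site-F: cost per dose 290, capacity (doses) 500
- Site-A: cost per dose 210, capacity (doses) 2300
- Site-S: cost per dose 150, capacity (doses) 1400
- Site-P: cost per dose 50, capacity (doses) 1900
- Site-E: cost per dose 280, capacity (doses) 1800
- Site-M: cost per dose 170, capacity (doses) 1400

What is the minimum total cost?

723000

Fill from the cheapest source first.
Site-P at 50: take all 1900 doses ; 3800 still needed.
Take 1400 from Site-S at 150 ; need 2400 more.
Take 1400 from Site-M at 170 ; need 1000 more.
Take 1000 from Site-B at 180 ; need 0 more.
Site-A, Site-E, Site-F: unused.
Cost = 1900×50 + 1400×150 + 1400×170 + 1000×180 = 723000.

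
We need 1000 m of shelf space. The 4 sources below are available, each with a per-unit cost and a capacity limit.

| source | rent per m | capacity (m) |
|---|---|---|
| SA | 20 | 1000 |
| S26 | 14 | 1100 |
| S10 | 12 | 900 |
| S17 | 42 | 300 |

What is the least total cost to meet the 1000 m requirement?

12200

Use sources in increasing cost order.
S10 (12): use full 900 ; 100 m to go.
S26 at 14: take 100 of its 1100 ; requirement met.
SA, S17: unused.
Cost = 900×12 + 100×14 = 12200.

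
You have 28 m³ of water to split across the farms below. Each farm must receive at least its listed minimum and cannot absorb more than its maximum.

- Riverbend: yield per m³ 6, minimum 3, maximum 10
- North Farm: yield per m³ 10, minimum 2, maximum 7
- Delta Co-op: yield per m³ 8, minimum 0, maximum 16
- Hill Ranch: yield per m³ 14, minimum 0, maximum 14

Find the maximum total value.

Meeting every minimum uses 3+2+0+0 = 5 m³, leaving 23.
Order the farms by yield per m³: Hill Ranch 14 > North Farm 10 > Delta Co-op 8 > Riverbend 6.
Give Hill Ranch 14 more to hit its cap of 14 ; 9 left.
North Farm: +5 to 7 (cap) ; 4 left.
Only 4 left; Delta Co-op takes them to reach 4.
Total = 6×3 + 10×7 + 8×4 + 14×14 = 316.

316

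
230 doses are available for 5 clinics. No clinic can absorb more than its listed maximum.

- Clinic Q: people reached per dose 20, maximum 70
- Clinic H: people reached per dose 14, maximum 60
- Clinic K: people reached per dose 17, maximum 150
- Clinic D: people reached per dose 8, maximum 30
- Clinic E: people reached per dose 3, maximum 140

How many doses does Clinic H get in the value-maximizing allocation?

Rank by people reached per dose: Clinic Q 20 > Clinic K 17 > Clinic H 14 > Clinic D 8 > Clinic E 3.
Clinic Q: +70 to 70 (cap) ; 160 left.
Give Clinic K 150 to hit its cap of 150 ; 10 left.
Clinic H: +10 (room for 60) → 10. Pool exhausted.

10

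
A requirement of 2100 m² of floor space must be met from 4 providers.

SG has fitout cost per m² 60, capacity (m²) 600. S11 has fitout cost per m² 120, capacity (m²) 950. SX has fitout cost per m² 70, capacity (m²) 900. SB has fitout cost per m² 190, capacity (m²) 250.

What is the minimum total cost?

171000

Fill from the cheapest provider first.
SG at 60: take all 600 m² → 1500 still needed.
Take 900 from SX at 70 → need 600 more.
S11 at 120: take 600 of its 950 → requirement met.
SB: unused.
Cost = 600×60 + 900×70 + 600×120 = 171000.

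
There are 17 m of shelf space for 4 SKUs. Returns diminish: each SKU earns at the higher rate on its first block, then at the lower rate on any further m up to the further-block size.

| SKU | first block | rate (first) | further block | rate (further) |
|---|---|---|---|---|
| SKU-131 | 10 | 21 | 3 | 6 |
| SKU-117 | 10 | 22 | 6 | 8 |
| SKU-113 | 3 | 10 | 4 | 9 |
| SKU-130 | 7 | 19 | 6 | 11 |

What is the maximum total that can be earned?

367

Rank every tier by rate: SKU-117/T1 22 > SKU-131/T1 21 > SKU-130/T1 19 > SKU-130/T2 11 > SKU-113/T1 10 > SKU-113/T2 9 > SKU-117/T2 8 > SKU-131/T2 6.
Fill SKU-117 T1 block (10 at 22) → 7 left.
7 remain; put them into SKU-131 T1 at 21.
Total = 22×10 + 21×7 = 367.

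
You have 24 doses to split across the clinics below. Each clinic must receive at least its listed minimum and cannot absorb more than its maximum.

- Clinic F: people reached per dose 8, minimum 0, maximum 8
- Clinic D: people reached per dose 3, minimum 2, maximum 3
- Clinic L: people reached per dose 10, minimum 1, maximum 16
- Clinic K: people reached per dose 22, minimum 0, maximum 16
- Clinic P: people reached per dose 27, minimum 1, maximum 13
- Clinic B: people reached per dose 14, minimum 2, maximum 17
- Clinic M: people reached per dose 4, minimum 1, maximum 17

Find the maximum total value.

509

Meeting every minimum uses 0+2+1+0+1+2+1 = 7 doses, leaving 17.
Highest people reached per dose first: Clinic P 27 > Clinic K 22 > Clinic B 14 > Clinic L 10 > Clinic F 8 > Clinic M 4 > Clinic D 3.
Give Clinic P 12 more to hit its cap of 13 → 5 left.
Only 5 left; Clinic K takes them to reach 5.
Total = 3×2 + 10×1 + 22×5 + 27×13 + 14×2 + 4×1 = 509.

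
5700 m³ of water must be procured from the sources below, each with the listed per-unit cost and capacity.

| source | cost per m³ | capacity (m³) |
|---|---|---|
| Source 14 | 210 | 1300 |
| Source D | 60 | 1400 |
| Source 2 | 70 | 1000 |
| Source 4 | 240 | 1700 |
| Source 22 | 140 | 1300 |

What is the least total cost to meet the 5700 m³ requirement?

777000

Cheapest first:
Take 1400 from Source D at 60 → need 4300 more.
Source 2 (70): use full 1000 → 3300 m³ to go.
Source 22 (140): use full 1300 → 2000 m³ to go.
Source 14 at 210: take all 1300 m³ → 700 still needed.
Source 4 (240): take the remaining 700 → done.
Cost = 1400×60 + 1000×70 + 1300×140 + 1300×210 + 700×240 = 777000.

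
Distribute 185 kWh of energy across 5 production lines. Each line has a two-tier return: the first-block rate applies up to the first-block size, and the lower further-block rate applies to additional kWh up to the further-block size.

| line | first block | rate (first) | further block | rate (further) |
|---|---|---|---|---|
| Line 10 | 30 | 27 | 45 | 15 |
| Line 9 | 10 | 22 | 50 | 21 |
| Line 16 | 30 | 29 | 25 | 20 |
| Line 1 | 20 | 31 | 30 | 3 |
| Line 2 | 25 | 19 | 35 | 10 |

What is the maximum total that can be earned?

4450

Treat each block as its own option and order by rate: Line 1/tier1 31 > Line 16/tier1 29 > Line 10/tier1 27 > Line 9/tier1 22 > Line 9/tier2 21 > Line 16/tier2 20 > Line 2/tier1 19 > Line 10/tier2 15 > Line 2/tier2 10 > Line 1/tier2 3.
Line 1 tier1 at 31: fill all 20 — 165 left.
Fill Line 16 tier1 block (30 at 29) — 135 left.
Line 10 tier1 at 27: fill all 30 — 105 left.
Fill Line 9 tier1 block (10 at 22) — 95 left.
Line 9/tier2 (21): +50 — 45 left.
Fill Line 16 tier2 block (25 at 20) — 20 left.
Line 2/tier1: +20 of 25 at 19; pool empty.
Total = 31×20 + 29×30 + 27×30 + 22×10 + 21×50 + 20×25 + 19×20 = 4450.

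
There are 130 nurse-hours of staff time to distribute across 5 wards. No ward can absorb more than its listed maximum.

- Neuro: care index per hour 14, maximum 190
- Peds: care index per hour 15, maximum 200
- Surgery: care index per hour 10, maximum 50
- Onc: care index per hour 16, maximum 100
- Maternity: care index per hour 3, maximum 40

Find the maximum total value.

2050

Rank by care index per hour: Onc 16 > Peds 15 > Neuro 14 > Surgery 10 > Maternity 3.
Onc: +100 to 100 (cap) ; 30 left.
Peds: +30 (room for 200) → 30. Pool exhausted.
Total = 15×30 + 16×100 = 2050.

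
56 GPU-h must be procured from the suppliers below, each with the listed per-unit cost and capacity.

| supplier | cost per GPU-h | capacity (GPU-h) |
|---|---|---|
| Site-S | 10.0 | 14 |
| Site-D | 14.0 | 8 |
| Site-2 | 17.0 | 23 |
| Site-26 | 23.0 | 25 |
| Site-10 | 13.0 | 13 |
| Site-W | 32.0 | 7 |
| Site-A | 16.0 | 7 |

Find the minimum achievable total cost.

771

Fill from the cheapest supplier first.
Site-S at 10.0: take all 14 GPU-h → 42 still needed.
Site-10 at 13.0: take all 13 GPU-h → 29 still needed.
Site-D (14.0): use full 8 → 21 GPU-h to go.
Site-A (16.0): use full 7 → 14 GPU-h to go.
Site-2 at 17.0: take 14 of its 23 → requirement met.
Site-26, Site-W: unused.
Cost = 14×10.0 + 13×13.0 + 8×14.0 + 7×16.0 + 14×17.0 = 771.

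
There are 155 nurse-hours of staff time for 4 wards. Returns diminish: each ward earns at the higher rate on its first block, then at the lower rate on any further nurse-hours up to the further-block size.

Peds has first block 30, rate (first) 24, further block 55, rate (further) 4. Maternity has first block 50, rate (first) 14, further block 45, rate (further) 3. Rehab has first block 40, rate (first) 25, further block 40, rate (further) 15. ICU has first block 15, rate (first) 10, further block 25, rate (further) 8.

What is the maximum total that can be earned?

2950

Rank every tier by rate: Rehab/T1 25 > Peds/T1 24 > Rehab/T2 15 > Maternity/T1 14 > ICU/T1 10 > ICU/T2 8 > Peds/T2 4 > Maternity/T2 3.
Fill Rehab T1 block (40 at 25) — 115 left.
Peds/T1 (24): +30 — 85 left.
Fill Rehab T2 block (40 at 15) — 45 left.
Maternity T1 at 14: only 45 left, fill 45.
Total = 25×40 + 24×30 + 15×40 + 14×45 = 2950.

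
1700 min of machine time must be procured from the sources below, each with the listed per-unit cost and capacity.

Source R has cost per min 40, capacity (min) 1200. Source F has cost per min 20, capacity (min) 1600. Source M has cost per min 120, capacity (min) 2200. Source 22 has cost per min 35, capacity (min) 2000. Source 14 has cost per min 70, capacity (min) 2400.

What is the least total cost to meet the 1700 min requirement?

35500

Fill from the cheapest source first.
Source F (20): use full 1600 → 100 min to go.
Take 100 from Source 22 at 35 to finish.
Source R, Source 14, Source M: unused.
Cost = 1600×20 + 100×35 = 35500.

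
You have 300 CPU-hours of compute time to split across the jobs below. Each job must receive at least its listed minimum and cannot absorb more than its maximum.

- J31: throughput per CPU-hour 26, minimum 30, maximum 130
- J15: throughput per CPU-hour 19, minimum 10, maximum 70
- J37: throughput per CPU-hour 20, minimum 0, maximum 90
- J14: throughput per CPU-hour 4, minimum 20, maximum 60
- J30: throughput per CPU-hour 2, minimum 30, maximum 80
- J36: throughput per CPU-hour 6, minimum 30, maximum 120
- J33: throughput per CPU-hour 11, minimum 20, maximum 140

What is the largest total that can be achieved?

Meeting every minimum uses 30+10+0+20+30+30+20 = 140 CPU-hours, leaving 160.
Highest throughput per CPU-hour first: J31 26 > J37 20 > J15 19 > J33 11 > J36 6 > J14 4 > J30 2.
J31 takes 100 more to reach its cap of 130 ; 60 left.
J37 has room for 90 more but only 60 remain, so it gets 60.
Total = 26×130 + 19×10 + 20×60 + 4×20 + 2×30 + 6×30 + 11×20 = 5310.

5310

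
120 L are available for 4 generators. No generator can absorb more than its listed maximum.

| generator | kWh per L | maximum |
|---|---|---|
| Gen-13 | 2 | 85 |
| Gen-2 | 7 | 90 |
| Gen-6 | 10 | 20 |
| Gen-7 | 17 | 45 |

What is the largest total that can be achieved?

1350

Highest kWh per L first: Gen-7 17 > Gen-6 10 > Gen-2 7 > Gen-13 2.
Gen-7 takes 45 to reach its cap of 45 → 75 left.
Give Gen-6 20 to hit its cap of 20 → 55 left.
Gen-2: +55 (room for 90) → 55. Pool exhausted.
Total = 7×55 + 10×20 + 17×45 = 1350.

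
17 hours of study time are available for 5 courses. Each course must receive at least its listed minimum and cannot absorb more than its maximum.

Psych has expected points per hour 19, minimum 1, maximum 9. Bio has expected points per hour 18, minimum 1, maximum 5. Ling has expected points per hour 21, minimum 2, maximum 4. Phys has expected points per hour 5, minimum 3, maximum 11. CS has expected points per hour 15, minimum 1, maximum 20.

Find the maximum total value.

284

Meeting every minimum uses 1+1+2+3+1 = 8 hours, leaving 9.
Rank by expected points per hour: Ling 21 > Psych 19 > Bio 18 > CS 15 > Phys 5.
Ling: +2 to 4 (cap) ; 7 left.
Only 7 left; Psych takes them to reach 8.
Total = 19×8 + 18×1 + 21×4 + 5×3 + 15×1 = 284.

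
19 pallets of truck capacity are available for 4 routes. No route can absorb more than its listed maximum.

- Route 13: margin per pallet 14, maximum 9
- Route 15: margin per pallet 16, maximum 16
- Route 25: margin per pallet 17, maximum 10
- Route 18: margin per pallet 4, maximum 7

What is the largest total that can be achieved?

314

Order the routes by margin per pallet: Route 25 17 > Route 15 16 > Route 13 14 > Route 18 4.
Route 25 takes 10 to reach its cap of 10 — 9 left.
Route 15 has room for 16 but only 9 remain, so it gets 9.
Total = 16×9 + 17×10 = 314.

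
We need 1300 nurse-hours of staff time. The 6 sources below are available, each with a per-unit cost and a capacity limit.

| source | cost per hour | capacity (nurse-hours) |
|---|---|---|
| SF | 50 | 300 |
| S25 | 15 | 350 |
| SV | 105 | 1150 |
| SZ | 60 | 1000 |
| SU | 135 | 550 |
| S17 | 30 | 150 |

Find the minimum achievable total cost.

Fill from the cheapest source first.
Take 350 from S25 at 15 ; need 950 more.
S17 at 30: take all 150 nurse-hours ; 800 still needed.
SF at 50: take all 300 nurse-hours ; 500 still needed.
Take 500 from SZ at 60 to finish.
SV, SU: unused.
Cost = 350×15 + 150×30 + 300×50 + 500×60 = 54750.

54750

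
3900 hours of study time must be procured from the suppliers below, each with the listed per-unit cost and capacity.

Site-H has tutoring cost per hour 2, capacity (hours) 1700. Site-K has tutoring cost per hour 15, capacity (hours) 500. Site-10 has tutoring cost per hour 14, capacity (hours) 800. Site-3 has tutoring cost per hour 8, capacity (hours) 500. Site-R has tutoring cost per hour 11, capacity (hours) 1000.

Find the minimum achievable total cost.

Cheapest first:
Take 1700 from Site-H at 2 → need 2200 more.
Site-3 at 8: take all 500 hours → 1700 still needed.
Site-R (11): use full 1000 → 700 hours to go.
Site-10 (14): take the remaining 700 → done.
Site-K: unused.
Cost = 1700×2 + 500×8 + 1000×11 + 700×14 = 28200.

28200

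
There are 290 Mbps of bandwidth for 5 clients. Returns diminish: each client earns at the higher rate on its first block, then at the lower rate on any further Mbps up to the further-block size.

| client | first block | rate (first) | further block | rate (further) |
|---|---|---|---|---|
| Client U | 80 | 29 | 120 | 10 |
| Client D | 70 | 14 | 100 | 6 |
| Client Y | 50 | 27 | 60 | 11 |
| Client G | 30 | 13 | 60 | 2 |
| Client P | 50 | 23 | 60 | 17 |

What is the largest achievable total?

6540

Rank every tier by rate: Client U/tier1 29 > Client Y/tier1 27 > Client P/tier1 23 > Client P/tier2 17 > Client D/tier1 14 > Client G/tier1 13 > Client Y/tier2 11 > Client U/tier2 10 > Client D/tier2 6 > Client G/tier2 2.
Client U/tier1 (29): +80 — 210 left.
Fill Client Y tier1 block (50 at 27) — 160 left.
Client P tier1 at 23: fill all 50 — 110 left.
Client P tier2 at 17: fill all 60 — 50 left.
50 remain; put them into Client D tier1 at 14.
Total = 29×80 + 27×50 + 23×50 + 17×60 + 14×50 = 6540.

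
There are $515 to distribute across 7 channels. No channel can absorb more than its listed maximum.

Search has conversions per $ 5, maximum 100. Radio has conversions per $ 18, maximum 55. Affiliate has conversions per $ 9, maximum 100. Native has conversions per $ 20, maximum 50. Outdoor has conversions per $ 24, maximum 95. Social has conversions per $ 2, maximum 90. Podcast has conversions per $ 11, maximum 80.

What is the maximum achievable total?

6620

Rank by conversions per $: Outdoor 24 > Native 20 > Radio 18 > Podcast 11 > Affiliate 9 > Search 5 > Social 2.
Outdoor: +95 to 95 (cap) → 420 left.
Give Native 50 to hit its cap of 50 → 370 left.
Radio: +55 to 55 (cap) → 315 left.
Give Podcast 80 to hit its cap of 80 → 235 left.
Affiliate takes 100 to reach its cap of 100 → 135 left.
Search takes 100 to reach its cap of 100 → 35 left.
Only 35 left; Social takes them to reach 35.
Total = 5×100 + 18×55 + 9×100 + 20×50 + 24×95 + 2×35 + 11×80 = 6620.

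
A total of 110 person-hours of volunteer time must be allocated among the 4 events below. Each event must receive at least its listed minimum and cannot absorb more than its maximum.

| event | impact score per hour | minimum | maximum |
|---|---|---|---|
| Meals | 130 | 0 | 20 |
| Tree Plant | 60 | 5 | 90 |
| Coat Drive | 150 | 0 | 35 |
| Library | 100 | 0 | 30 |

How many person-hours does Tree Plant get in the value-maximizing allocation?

25

Meeting every minimum uses 0+5+0+0 = 5 person-hours, leaving 105.
Order the events by impact score per hour: Coat Drive 150 > Meals 130 > Library 100 > Tree Plant 60.
Coat Drive takes 35 more to reach its cap of 35 — 70 left.
Meals: +20 to 20 (cap) — 50 left.
Library: +30 to 30 (cap) — 20 left.
Tree Plant has room for 85 more but only 20 remain, so it gets 25.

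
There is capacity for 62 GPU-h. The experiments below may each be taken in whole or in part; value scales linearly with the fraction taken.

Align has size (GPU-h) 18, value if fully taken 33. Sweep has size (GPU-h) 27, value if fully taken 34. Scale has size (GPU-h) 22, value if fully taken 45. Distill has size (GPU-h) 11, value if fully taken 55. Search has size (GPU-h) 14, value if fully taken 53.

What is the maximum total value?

180.5

Sort by value density: Distill 55/11≈5, Search 53/14≈3.79, Scale 45/22≈2.05, Align 33/18≈1.83, Sweep 34/27≈1.26.
Distill: take in full, 11 GPU-h for value 55 ; 51 left.
Search: take in full, 14 GPU-h for value 53 ; 37 left.
Take all of Scale (22 GPU-h, value 45) ; 15 GPU-h left.
15 GPU-h left: a 15/18 share of Align gives 33×15/18 = 27.5.
Total value = 180.5.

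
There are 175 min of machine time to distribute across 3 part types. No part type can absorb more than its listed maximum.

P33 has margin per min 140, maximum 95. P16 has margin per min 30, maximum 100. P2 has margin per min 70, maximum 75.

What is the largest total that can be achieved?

Highest margin per min first: P33 140 > P2 70 > P16 30.
Give P33 95 to hit its cap of 95 → 80 left.
P2: +75 to 75 (cap) → 5 left.
P16 has room for 100 but only 5 remain, so it gets 5.
Total = 140×95 + 30×5 + 70×75 = 18700.

18700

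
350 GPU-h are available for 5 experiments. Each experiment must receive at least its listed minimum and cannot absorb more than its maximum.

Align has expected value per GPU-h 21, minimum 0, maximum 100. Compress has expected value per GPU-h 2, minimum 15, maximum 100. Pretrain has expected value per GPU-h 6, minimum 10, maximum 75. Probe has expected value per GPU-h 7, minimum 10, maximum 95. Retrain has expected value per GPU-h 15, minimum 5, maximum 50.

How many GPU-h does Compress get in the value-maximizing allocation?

30

Meeting every minimum uses 0+15+10+10+5 = 40 GPU-h, leaving 310.
Rank by expected value per GPU-h: Align 21 > Retrain 15 > Probe 7 > Pretrain 6 > Compress 2.
Give Align 100 more to hit its cap of 100 — 210 left.
Retrain: +45 to 50 (cap) — 165 left.
Probe takes 85 more to reach its cap of 95 — 80 left.
Pretrain takes 65 more to reach its cap of 75 — 15 left.
Compress has room for 85 more but only 15 remain, so it gets 30.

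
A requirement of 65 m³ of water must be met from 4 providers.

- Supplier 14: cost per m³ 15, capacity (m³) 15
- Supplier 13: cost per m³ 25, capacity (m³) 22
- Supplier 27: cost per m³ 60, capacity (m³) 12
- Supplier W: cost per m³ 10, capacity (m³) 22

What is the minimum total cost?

1355

Fill from the cheapest provider first.
Supplier W (10): use full 22 → 43 m³ to go.
Take 15 from Supplier 14 at 15 → need 28 more.
Take 22 from Supplier 13 at 25 → need 6 more.
Take 6 from Supplier 27 at 60 to finish.
Cost = 22×10 + 15×15 + 22×25 + 6×60 = 1355.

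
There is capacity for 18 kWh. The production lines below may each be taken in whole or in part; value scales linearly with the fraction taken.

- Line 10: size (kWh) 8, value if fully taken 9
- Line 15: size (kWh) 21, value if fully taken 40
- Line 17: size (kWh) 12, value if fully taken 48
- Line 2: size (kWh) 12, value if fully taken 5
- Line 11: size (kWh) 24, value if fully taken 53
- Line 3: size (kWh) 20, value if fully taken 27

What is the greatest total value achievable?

Rank by value-to-size ratio: Line 17 48/12≈4, Line 11 53/24≈2.21, Line 15 40/21≈1.9, Line 3 27/20≈1.35, Line 10 9/8≈1.12, Line 2 5/12≈0.417.
All 12 kWh of Line 17 fit (value 48) → 6 remain.
Fill the last 6 kWh with part of Line 11: 6/24 of it earns 13.25.
Total value = 61.25.

61.25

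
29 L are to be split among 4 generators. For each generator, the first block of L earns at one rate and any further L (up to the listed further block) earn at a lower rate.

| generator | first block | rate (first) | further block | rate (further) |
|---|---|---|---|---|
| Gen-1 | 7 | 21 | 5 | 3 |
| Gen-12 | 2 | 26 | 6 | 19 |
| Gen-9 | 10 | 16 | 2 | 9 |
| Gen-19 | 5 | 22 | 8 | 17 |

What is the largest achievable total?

575

Order all 8 blocks by rate: Gen-12/T1 26 > Gen-19/T1 22 > Gen-1/T1 21 > Gen-12/T2 19 > Gen-19/T2 17 > Gen-9/T1 16 > Gen-9/T2 9 > Gen-1/T2 3.
Gen-12/T1 (26): +2 → 27 left.
Fill Gen-19 T1 block (5 at 22) → 22 left.
Gen-1 T1 at 21: fill all 7 → 15 left.
Gen-12 T2 at 19: fill all 6 → 9 left.
Fill Gen-19 T2 block (8 at 17) → 1 left.
Gen-9 T1 at 16: only 1 left, fill 1.
Total = 26×2 + 22×5 + 21×7 + 19×6 + 17×8 + 16×1 = 575.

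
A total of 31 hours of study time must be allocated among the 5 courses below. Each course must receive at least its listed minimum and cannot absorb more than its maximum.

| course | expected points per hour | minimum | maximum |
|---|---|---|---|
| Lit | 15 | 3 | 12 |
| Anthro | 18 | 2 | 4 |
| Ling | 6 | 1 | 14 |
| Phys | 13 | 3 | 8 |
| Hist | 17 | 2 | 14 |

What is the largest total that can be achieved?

490

Meeting every minimum uses 3+2+1+3+2 = 11 hours, leaving 20.
Rank by expected points per hour: Anthro 18 > Hist 17 > Lit 15 > Phys 13 > Ling 6.
Anthro: +2 to 4 (cap) — 18 left.
Hist: +12 to 14 (cap) — 6 left.
Lit has room for 9 more but only 6 remain, so it gets 9.
Total = 15×9 + 18×4 + 6×1 + 13×3 + 17×14 = 490.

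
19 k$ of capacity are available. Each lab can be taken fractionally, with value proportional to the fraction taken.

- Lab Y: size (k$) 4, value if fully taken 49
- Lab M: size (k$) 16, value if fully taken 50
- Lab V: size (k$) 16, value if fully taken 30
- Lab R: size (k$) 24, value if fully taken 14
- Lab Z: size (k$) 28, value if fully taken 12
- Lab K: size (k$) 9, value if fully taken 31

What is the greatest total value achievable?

98.75

Sort by value density: Lab Y 49/4≈12.2, Lab K 31/9≈3.44, Lab M 50/16≈3.12, Lab V 30/16≈1.88, Lab R 14/24≈0.583, Lab Z 12/28≈0.429.
All 4 k$ of Lab Y fit (value 49) — 15 remain.
Lab K: take in full, 9 k$ for value 31 — 6 left.
Only 6 k$ remain; take 6/16 of Lab M for value 50×6/16 = 18.75.
Total value = 98.75.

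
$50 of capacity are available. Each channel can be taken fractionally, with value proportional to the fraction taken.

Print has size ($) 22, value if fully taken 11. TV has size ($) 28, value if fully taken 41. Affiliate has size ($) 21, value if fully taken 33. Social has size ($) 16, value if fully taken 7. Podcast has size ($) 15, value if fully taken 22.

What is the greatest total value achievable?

75.5

Rank by value-to-size ratio: Affiliate 33/21≈1.57, Podcast 22/15≈1.47, TV 41/28≈1.46, Print 11/22≈0.5, Social 7/16≈0.438.
All 21 $ of Affiliate fit (value 33) → 29 remain.
All 15 $ of Podcast fit (value 22) → 14 remain.
Only 14 $ remain; take 14/28 of TV for value 41×14/28 = 20.5.
Total value = 75.5.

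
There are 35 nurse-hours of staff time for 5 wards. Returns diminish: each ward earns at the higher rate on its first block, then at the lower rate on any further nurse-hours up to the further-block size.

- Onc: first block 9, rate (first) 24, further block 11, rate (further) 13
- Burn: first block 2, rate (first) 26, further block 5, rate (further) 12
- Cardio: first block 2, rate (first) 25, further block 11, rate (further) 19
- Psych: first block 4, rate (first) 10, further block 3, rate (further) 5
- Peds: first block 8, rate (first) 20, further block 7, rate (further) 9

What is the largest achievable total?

Order all 10 blocks by rate: Burn/tier1 26 > Cardio/tier1 25 > Onc/tier1 24 > Peds/tier1 20 > Cardio/tier2 19 > Onc/tier2 13 > Burn/tier2 12 > Psych/tier1 10 > Peds/tier2 9 > Psych/tier2 5.
Burn/tier1 (26): +2 ; 33 left.
Fill Cardio tier1 block (2 at 25) ; 31 left.
Onc tier1 at 24: fill all 9 ; 22 left.
Peds tier1 at 20: fill all 8 ; 14 left.
Fill Cardio tier2 block (11 at 19) ; 3 left.
Onc tier2 at 13: only 3 left, fill 3.
Total = 26×2 + 25×2 + 24×9 + 20×8 + 19×11 + 13×3 = 726.

726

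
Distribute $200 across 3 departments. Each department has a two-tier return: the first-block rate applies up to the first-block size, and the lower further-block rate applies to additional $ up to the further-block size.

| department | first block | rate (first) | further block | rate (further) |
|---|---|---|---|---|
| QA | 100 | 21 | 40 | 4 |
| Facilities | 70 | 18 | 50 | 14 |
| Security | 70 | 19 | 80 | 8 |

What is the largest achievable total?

Treat each block as its own option and order by rate: QA/T1 21 > Security/T1 19 > Facilities/T1 18 > Facilities/T2 14 > Security/T2 8 > QA/T2 4.
QA T1 at 21: fill all 100 ; 100 left.
Fill Security T1 block (70 at 19) ; 30 left.
30 remain; put them into Facilities T1 at 18.
Total = 21×100 + 19×70 + 18×30 = 3970.

3970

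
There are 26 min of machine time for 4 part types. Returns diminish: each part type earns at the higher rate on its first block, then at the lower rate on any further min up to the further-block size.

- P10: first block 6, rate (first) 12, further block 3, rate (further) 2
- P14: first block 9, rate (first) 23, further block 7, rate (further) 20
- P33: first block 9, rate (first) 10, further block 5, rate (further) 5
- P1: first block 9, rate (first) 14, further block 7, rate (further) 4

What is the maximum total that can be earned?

Order all 8 blocks by rate: P14/tier1 23 > P14/tier2 20 > P1/tier1 14 > P10/tier1 12 > P33/tier1 10 > P33/tier2 5 > P1/tier2 4 > P10/tier2 2.
P14 tier1 at 23: fill all 9 ; 17 left.
P14/tier2 (20): +7 ; 10 left.
Fill P1 tier1 block (9 at 14) ; 1 left.
1 remain; put them into P10 tier1 at 12.
Total = 23×9 + 20×7 + 14×9 + 12×1 = 485.

485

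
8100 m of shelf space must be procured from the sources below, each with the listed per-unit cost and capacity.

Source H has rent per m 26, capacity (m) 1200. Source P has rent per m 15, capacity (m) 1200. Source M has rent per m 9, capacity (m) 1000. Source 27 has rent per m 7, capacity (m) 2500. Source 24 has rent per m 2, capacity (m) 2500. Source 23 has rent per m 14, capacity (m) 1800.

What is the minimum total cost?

61200

Fill from the cheapest source first.
Take 2500 from Source 24 at 2 ; need 5600 more.
Take 2500 from Source 27 at 7 ; need 3100 more.
Take 1000 from Source M at 9 ; need 2100 more.
Source 23 at 14: take all 1800 m ; 300 still needed.
Source P (15): take the remaining 300 ; done.
Source H: unused.
Cost = 2500×2 + 2500×7 + 1000×9 + 1800×14 + 300×15 = 61200.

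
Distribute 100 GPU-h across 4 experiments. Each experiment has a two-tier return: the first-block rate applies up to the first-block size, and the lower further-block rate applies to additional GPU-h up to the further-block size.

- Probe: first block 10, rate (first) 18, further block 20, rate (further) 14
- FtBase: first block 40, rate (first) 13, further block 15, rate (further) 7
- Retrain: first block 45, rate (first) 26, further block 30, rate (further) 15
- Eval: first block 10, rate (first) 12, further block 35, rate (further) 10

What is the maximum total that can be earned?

Treat each block as its own option and order by rate: Retrain/first 26 > Probe/first 18 > Retrain/second 15 > Probe/second 14 > FtBase/first 13 > Eval/first 12 > Eval/second 10 > FtBase/second 7.
Fill Retrain first block (45 at 26) ; 55 left.
Fill Probe first block (10 at 18) ; 45 left.
Fill Retrain second block (30 at 15) ; 15 left.
Probe second at 14: only 15 left, fill 15.
Total = 26×45 + 18×10 + 15×30 + 14×15 = 2010.

2010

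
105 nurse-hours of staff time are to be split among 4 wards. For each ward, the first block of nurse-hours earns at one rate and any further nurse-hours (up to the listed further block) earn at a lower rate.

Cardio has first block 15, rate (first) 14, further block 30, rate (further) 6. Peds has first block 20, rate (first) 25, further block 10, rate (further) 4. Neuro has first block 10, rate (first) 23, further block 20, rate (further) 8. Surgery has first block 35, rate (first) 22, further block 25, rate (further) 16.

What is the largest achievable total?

Treat each block as its own option and order by rate: Peds/T1 25 > Neuro/T1 23 > Surgery/T1 22 > Surgery/T2 16 > Cardio/T1 14 > Neuro/T2 8 > Cardio/T2 6 > Peds/T2 4.
Fill Peds T1 block (20 at 25) — 85 left.
Fill Neuro T1 block (10 at 23) — 75 left.
Fill Surgery T1 block (35 at 22) — 40 left.
Surgery/T2 (16): +25 — 15 left.
Fill Cardio T1 block (15 at 14) — 0 left.
Total = 25×20 + 23×10 + 22×35 + 16×25 + 14×15 = 2110.

2110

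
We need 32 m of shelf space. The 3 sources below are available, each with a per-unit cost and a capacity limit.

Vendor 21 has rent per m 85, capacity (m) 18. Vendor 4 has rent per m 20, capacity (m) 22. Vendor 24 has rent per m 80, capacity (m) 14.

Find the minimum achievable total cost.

Use sources in increasing cost order.
Take 22 from Vendor 4 at 20 — need 10 more.
Take 10 from Vendor 24 at 80 to finish.
Vendor 21: unused.
Cost = 22×20 + 10×80 = 1240.

1240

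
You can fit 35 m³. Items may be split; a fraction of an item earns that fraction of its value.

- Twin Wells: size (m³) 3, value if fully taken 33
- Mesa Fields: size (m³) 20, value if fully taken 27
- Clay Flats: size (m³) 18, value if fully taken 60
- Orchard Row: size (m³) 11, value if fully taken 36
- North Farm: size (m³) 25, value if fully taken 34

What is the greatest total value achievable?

Best value per unit of size first: Twin Wells 33/3≈11, Clay Flats 60/18≈3.33, Orchard Row 36/11≈3.27, North Farm 34/25≈1.36, Mesa Fields 27/20≈1.35.
Take all of Twin Wells (3 m³, value 33) ; 32 m³ left.
All 18 m³ of Clay Flats fit (value 60) ; 14 remain.
All 11 m³ of Orchard Row fit (value 36) ; 3 remain.
Fill the last 3 m³ with part of North Farm: 3/25 of it earns 4.08.
Total value = 133.08.

133.08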